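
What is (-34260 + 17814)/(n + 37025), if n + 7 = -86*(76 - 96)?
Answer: -8223/19369 ≈ -0.42454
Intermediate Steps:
n = 1713 (n = -7 - 86*(76 - 96) = -7 - 86*(-20) = -7 + 1720 = 1713)
(-34260 + 17814)/(n + 37025) = (-34260 + 17814)/(1713 + 37025) = -16446/38738 = -16446*1/38738 = -8223/19369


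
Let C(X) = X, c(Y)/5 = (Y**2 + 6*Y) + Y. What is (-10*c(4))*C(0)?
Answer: 0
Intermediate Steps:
c(Y) = 5*Y**2 + 35*Y (c(Y) = 5*((Y**2 + 6*Y) + Y) = 5*(Y**2 + 7*Y) = 5*Y**2 + 35*Y)
(-10*c(4))*C(0) = -50*4*(7 + 4)*0 = -50*4*11*0 = -10*220*0 = -2200*0 = 0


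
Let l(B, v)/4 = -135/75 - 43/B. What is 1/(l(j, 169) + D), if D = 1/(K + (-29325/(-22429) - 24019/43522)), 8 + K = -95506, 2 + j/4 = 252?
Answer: -23308931296908250/171833685559542119 ≈ -0.13565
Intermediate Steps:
j = 1000 (j = -8 + 4*252 = -8 + 1008 = 1000)
K = -95514 (K = -8 - 95506 = -95514)
l(B, v) = -36/5 - 172/B (l(B, v) = 4*(-135/75 - 43/B) = 4*(-135*1/75 - 43/B) = 4*(-9/5 - 43/B) = -36/5 - 172/B)
D = -976154938/93235725187633 (D = 1/(-95514 + (-29325/(-22429) - 24019/43522)) = 1/(-95514 + (-29325*(-1/22429) - 24019*1/43522)) = 1/(-95514 + (29325/22429 - 24019/43522)) = 1/(-95514 + 737560499/976154938) = 1/(-93235725187633/976154938) = -976154938/93235725187633 ≈ -1.0470e-5)
1/(l(j, 169) + D) = 1/((-36/5 - 172/1000) - 976154938/93235725187633) = 1/((-36/5 - 172*1/1000) - 976154938/93235725187633) = 1/((-36/5 - 43/250) - 976154938/93235725187633) = 1/(-1843/250 - 976154938/93235725187633) = 1/(-171833685559542119/23308931296908250) = -23308931296908250/171833685559542119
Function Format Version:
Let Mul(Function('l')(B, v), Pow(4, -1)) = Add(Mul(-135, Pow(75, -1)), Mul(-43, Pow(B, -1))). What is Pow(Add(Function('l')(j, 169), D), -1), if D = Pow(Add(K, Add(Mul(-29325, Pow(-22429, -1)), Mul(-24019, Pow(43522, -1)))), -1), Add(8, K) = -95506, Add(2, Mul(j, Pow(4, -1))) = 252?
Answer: Rational(-23308931296908250, 171833685559542119) ≈ -0.13565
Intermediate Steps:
j = 1000 (j = Add(-8, Mul(4, 252)) = Add(-8, 1008) = 1000)
K = -95514 (K = Add(-8, -95506) = -95514)
Function('l')(B, v) = Add(Rational(-36, 5), Mul(-172, Pow(B, -1))) (Function('l')(B, v) = Mul(4, Add(Mul(-135, Pow(75, -1)), Mul(-43, Pow(B, -1)))) = Mul(4, Add(Mul(-135, Rational(1, 75)), Mul(-43, Pow(B, -1)))) = Mul(4, Add(Rational(-9, 5), Mul(-43, Pow(B, -1)))) = Add(Rational(-36, 5), Mul(-172, Pow(B, -1))))
D = Rational(-976154938, 93235725187633) (D = Pow(Add(-95514, Add(Mul(-29325, Pow(-22429, -1)), Mul(-24019, Pow(43522, -1)))), -1) = Pow(Add(-95514, Add(Mul(-29325, Rational(-1, 22429)), Mul(-24019, Rational(1, 43522)))), -1) = Pow(Add(-95514, Add(Rational(29325, 22429), Rational(-24019, 43522))), -1) = Pow(Add(-95514, Rational(737560499, 976154938)), -1) = Pow(Rational(-93235725187633, 976154938), -1) = Rational(-976154938, 93235725187633) ≈ -1.0470e-5)
Pow(Add(Function('l')(j, 169), D), -1) = Pow(Add(Add(Rational(-36, 5), Mul(-172, Pow(1000, -1))), Rational(-976154938, 93235725187633)), -1) = Pow(Add(Add(Rational(-36, 5), Mul(-172, Rational(1, 1000))), Rational(-976154938, 93235725187633)), -1) = Pow(Add(Add(Rational(-36, 5), Rational(-43, 250)), Rational(-976154938, 93235725187633)), -1) = Pow(Add(Rational(-1843, 250), Rational(-976154938, 93235725187633)), -1) = Pow(Rational(-171833685559542119, 23308931296908250), -1) = Rational(-23308931296908250, 171833685559542119)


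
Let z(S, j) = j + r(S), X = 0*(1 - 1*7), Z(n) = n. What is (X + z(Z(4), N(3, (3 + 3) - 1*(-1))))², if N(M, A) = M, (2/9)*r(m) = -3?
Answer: 441/4 ≈ 110.25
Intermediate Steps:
r(m) = -27/2 (r(m) = (9/2)*(-3) = -27/2)
X = 0 (X = 0*(1 - 7) = 0*(-6) = 0)
z(S, j) = -27/2 + j (z(S, j) = j - 27/2 = -27/2 + j)
(X + z(Z(4), N(3, (3 + 3) - 1*(-1))))² = (0 + (-27/2 + 3))² = (0 - 21/2)² = (-21/2)² = 441/4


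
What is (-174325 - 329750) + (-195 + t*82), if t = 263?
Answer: -482704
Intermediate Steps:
(-174325 - 329750) + (-195 + t*82) = (-174325 - 329750) + (-195 + 263*82) = -504075 + (-195 + 21566) = -504075 + 21371 = -482704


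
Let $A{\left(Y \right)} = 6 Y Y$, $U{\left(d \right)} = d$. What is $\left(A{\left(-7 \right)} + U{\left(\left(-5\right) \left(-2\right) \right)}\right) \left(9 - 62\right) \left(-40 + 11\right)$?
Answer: $467248$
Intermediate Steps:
$A{\left(Y \right)} = 6 Y^{2}$
$\left(A{\left(-7 \right)} + U{\left(\left(-5\right) \left(-2\right) \right)}\right) \left(9 - 62\right) \left(-40 + 11\right) = \left(6 \left(-7\right)^{2} - -10\right) \left(9 - 62\right) \left(-40 + 11\right) = \left(6 \cdot 49 + 10\right) \left(\left(-53\right) \left(-29\right)\right) = \left(294 + 10\right) 1537 = 304 \cdot 1537 = 467248$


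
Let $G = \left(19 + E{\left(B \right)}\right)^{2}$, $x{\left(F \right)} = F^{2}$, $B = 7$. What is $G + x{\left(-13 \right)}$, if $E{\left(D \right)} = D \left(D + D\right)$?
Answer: $13858$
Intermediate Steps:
$E{\left(D \right)} = 2 D^{2}$ ($E{\left(D \right)} = D 2 D = 2 D^{2}$)
$G = 13689$ ($G = \left(19 + 2 \cdot 7^{2}\right)^{2} = \left(19 + 2 \cdot 49\right)^{2} = \left(19 + 98\right)^{2} = 117^{2} = 13689$)
$G + x{\left(-13 \right)} = 13689 + \left(-13\right)^{2} = 13689 + 169 = 13858$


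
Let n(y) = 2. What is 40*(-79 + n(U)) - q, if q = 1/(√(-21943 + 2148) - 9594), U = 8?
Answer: -283559053886/92064631 + I*√19795/92064631 ≈ -3080.0 + 1.5282e-6*I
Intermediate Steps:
q = 1/(-9594 + I*√19795) (q = 1/(√(-19795) - 9594) = 1/(I*√19795 - 9594) = 1/(-9594 + I*√19795) ≈ -0.00010421 - 1.528e-6*I)
40*(-79 + n(U)) - q = 40*(-79 + 2) - (-9594/92064631 - I*√19795/92064631) = 40*(-77) + (9594/92064631 + I*√19795/92064631) = -3080 + (9594/92064631 + I*√19795/92064631) = -283559053886/92064631 + I*√19795/92064631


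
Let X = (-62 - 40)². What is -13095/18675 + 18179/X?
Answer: 4516721/4317660 ≈ 1.0461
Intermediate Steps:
X = 10404 (X = (-102)² = 10404)
-13095/18675 + 18179/X = -13095/18675 + 18179/10404 = -13095*1/18675 + 18179*(1/10404) = -291/415 + 18179/10404 = 4516721/4317660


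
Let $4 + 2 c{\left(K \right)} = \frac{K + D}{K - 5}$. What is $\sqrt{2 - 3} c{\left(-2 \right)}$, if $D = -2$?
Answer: $- \frac{12 i}{7} \approx - 1.7143 i$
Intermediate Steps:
$c{\left(K \right)} = -2 + \frac{-2 + K}{2 \left(-5 + K\right)}$ ($c{\left(K \right)} = -2 + \frac{\left(K - 2\right) \frac{1}{K - 5}}{2} = -2 + \frac{\left(-2 + K\right) \frac{1}{-5 + K}}{2} = -2 + \frac{\frac{1}{-5 + K} \left(-2 + K\right)}{2} = -2 + \frac{-2 + K}{2 \left(-5 + K\right)}$)
$\sqrt{2 - 3} c{\left(-2 \right)} = \sqrt{2 - 3} \frac{3 \left(6 - -2\right)}{2 \left(-5 - 2\right)} = \sqrt{-1} \frac{3 \left(6 + 2\right)}{2 \left(-7\right)} = i \frac{3}{2} \left(- \frac{1}{7}\right) 8 = i \left(- \frac{12}{7}\right) = - \frac{12 i}{7}$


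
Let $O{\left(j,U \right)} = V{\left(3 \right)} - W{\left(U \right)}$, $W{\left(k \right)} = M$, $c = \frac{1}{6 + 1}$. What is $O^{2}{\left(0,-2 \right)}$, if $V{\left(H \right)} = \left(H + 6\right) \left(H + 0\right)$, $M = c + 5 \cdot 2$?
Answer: $\frac{13924}{49} \approx 284.16$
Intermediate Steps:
$c = \frac{1}{7} \approx 0.14286$
$M = \frac{71}{7}$ ($M = \frac{1}{7} + 5 \cdot 2 = \frac{1}{7} + 10 = \frac{71}{7} \approx 10.143$)
$W{\left(k \right)} = \frac{71}{7}$
$V{\left(H \right)} = H \left(6 + H\right)$ ($V{\left(H \right)} = \left(6 + H\right) H = H \left(6 + H\right)$)
$O{\left(j,U \right)} = \frac{118}{7}$ ($O{\left(j,U \right)} = 3 \left(6 + 3\right) - \frac{71}{7} = 3 \cdot 9 - \frac{71}{7} = 27 - \frac{71}{7} = \frac{118}{7}$)
$O^{2}{\left(0,-2 \right)} = \left(\frac{118}{7}\right)^{2} = \frac{13924}{49}$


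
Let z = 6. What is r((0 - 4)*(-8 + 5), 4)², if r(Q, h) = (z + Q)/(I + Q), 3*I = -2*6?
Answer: 81/16 ≈ 5.0625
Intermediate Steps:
I = -4 (I = (-2*6)/3 = (⅓)*(-12) = -4)
r(Q, h) = (6 + Q)/(-4 + Q)
r((0 - 4)*(-8 + 5), 4)² = ((6 + (0 - 4)*(-8 + 5))/(-4 + (0 - 4)*(-8 + 5)))² = ((6 - 4*(-3))/(-4 - 4*(-3)))² = ((6 + 12)/(-4 + 12))² = (18/8)² = ((⅛)*18)² = (9/4)² = 81/16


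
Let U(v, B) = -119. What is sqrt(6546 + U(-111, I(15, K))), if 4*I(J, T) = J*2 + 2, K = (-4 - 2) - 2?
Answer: sqrt(6427) ≈ 80.169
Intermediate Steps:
K = -8 (K = -6 - 2 = -8)
I(J, T) = 1/2 + J/2 (I(J, T) = (J*2 + 2)/4 = (2*J + 2)/4 = (2 + 2*J)/4 = 1/2 + J/2)
sqrt(6546 + U(-111, I(15, K))) = sqrt(6546 - 119) = sqrt(6427)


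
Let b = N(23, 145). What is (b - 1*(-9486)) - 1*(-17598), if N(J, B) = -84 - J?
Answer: 26977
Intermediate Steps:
b = -107 (b = -84 - 1*23 = -84 - 23 = -107)
(b - 1*(-9486)) - 1*(-17598) = (-107 - 1*(-9486)) - 1*(-17598) = (-107 + 9486) + 17598 = 9379 + 17598 = 26977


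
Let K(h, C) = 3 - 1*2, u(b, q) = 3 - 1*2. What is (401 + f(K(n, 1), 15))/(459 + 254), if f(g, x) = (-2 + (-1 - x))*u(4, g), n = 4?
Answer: 383/713 ≈ 0.53717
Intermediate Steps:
u(b, q) = 1 (u(b, q) = 3 - 2 = 1)
K(h, C) = 1 (K(h, C) = 3 - 2 = 1)
f(g, x) = -3 - x (f(g, x) = (-2 + (-1 - x))*1 = (-3 - x)*1 = -3 - x)
(401 + f(K(n, 1), 15))/(459 + 254) = (401 + (-3 - 1*15))/(459 + 254) = (401 + (-3 - 15))/713 = (401 - 18)*(1/713) = 383*(1/713) = 383/713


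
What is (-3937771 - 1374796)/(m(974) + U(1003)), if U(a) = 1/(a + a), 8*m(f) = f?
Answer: -21314018804/488463 ≈ -43635.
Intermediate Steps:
m(f) = f/8
U(a) = 1/(2*a)
(-3937771 - 1374796)/(m(974) + U(1003)) = (-3937771 - 1374796)/((⅛)*974 + (½)/1003) = -5312567/(487/4 + (½)*(1/1003)) = -5312567/(487/4 + 1/2006) = -5312567/488463/4012 = -5312567*4012/488463 = -21314018804/488463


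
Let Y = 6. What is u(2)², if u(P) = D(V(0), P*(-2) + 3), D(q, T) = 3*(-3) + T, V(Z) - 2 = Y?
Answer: 100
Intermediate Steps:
V(Z) = 8 (V(Z) = 2 + 6 = 8)
D(q, T) = -9 + T
u(P) = -6 - 2*P (u(P) = -9 + (P*(-2) + 3) = -9 + (-2*P + 3) = -9 + (3 - 2*P) = -6 - 2*P)
u(2)² = (-6 - 2*2)² = (-6 - 4)² = (-10)² = 100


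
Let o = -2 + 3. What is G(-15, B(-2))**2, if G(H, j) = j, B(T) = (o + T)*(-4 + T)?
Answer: 36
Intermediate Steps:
o = 1
B(T) = (1 + T)*(-4 + T)
G(-15, B(-2))**2 = (-4 + (-2)**2 - 3*(-2))**2 = (-4 + 4 + 6)**2 = 6**2 = 36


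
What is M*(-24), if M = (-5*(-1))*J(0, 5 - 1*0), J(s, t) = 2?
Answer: -240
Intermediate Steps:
M = 10 (M = -5*(-1)*2 = 5*2 = 10)
M*(-24) = 10*(-24) = -240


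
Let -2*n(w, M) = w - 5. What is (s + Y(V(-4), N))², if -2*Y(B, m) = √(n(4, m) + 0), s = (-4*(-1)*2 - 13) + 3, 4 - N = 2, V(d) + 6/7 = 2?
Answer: 33/8 + √2 ≈ 5.5392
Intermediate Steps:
n(w, M) = 5/2 - w/2 (n(w, M) = -(w - 5)/2 = -(-5 + w)/2 = 5/2 - w/2)
V(d) = 8/7 (V(d) = -6/7 + 2 = 8/7)
N = 2 (N = 4 - 1*2 = 4 - 2 = 2)
s = -2 (s = (4*2 - 13) + 3 = (8 - 13) + 3 = -5 + 3 = -2)
Y(B, m) = -√2/4 (Y(B, m) = -√((5/2 - ½*4) + 0)/2 = -√((5/2 - 2) + 0)/2 = -√(½ + 0)/2 = -√2/4)
(s + Y(V(-4), N))² = (-2 - √2/4)²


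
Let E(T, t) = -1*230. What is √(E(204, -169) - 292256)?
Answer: I*√292486 ≈ 540.82*I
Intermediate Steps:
E(T, t) = -230
√(E(204, -169) - 292256) = √(-230 - 292256) = √(-292486) = I*√292486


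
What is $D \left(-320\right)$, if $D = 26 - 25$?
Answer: $-320$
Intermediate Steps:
$D = 1$ ($D = 26 - 25 = 1$)
$D \left(-320\right) = 1 \left(-320\right) = -320$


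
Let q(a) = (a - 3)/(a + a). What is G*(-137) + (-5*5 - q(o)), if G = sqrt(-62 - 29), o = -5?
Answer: -129/5 - 137*I*sqrt(91) ≈ -25.8 - 1306.9*I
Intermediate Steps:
q(a) = (-3 + a)/(2*a) (q(a) = (-3 + a)/((2*a)) = (-3 + a)*(1/(2*a)) = (-3 + a)/(2*a))
G = I*sqrt(91) (G = sqrt(-91) = I*sqrt(91) ≈ 9.5394*I)
G*(-137) + (-5*5 - q(o)) = (I*sqrt(91))*(-137) + (-5*5 - (-3 - 5)/(2*(-5))) = -137*I*sqrt(91) + (-25 - (-1)*(-8)/(2*5)) = -137*I*sqrt(91) + (-25 - 1*4/5) = -137*I*sqrt(91) + (-25 - 4/5) = -137*I*sqrt(91) - 129/5 = -129/5 - 137*I*sqrt(91)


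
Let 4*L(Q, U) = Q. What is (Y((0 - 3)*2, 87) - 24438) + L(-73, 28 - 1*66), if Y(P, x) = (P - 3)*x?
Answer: -100957/4 ≈ -25239.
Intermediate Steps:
L(Q, U) = Q/4
Y(P, x) = x*(-3 + P) (Y(P, x) = (-3 + P)*x = x*(-3 + P))
(Y((0 - 3)*2, 87) - 24438) + L(-73, 28 - 1*66) = (87*(-3 + (0 - 3)*2) - 24438) + (¼)*(-73) = (87*(-3 - 3*2) - 24438) - 73/4 = (87*(-3 - 6) - 24438) - 73/4 = (87*(-9) - 24438) - 73/4 = (-783 - 24438) - 73/4 = -25221 - 73/4 = -100957/4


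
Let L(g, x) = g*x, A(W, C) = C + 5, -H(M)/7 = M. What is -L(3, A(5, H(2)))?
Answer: 27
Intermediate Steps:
H(M) = -7*M
A(W, C) = 5 + C
-L(3, A(5, H(2))) = -3*(5 - 7*2) = -3*(5 - 14) = -3*(-9) = -1*(-27) = 27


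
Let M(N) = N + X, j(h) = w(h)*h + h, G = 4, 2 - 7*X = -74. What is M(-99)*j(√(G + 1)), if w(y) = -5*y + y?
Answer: 12340/7 - 617*√5/7 ≈ 1565.8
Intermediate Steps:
X = 76/7 (X = 2/7 - ⅐*(-74) = 2/7 + 74/7 = 76/7 ≈ 10.857)
w(y) = -4*y
j(h) = h - 4*h² (j(h) = (-4*h)*h + h = -4*h² + h = h - 4*h²)
M(N) = 76/7 + N (M(N) = N + 76/7 = 76/7 + N)
M(-99)*j(√(G + 1)) = (76/7 - 99)*(√(4 + 1)*(1 - 4*√(4 + 1))) = -617*√5*(1 - 4*√5)/7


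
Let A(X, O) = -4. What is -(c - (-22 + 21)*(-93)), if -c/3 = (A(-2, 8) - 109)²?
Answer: 38400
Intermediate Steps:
c = -38307 (c = -3*(-4 - 109)² = -3*(-113)² = -3*12769 = -38307)
-(c - (-22 + 21)*(-93)) = -(-38307 - (-22 + 21)*(-93)) = -(-38307 - (-1)*(-93)) = -(-38307 - 1*93) = -(-38307 - 93) = -1*(-38400) = 38400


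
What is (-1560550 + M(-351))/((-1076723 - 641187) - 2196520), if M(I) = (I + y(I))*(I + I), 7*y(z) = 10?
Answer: 4603028/13700505 ≈ 0.33598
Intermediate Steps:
y(z) = 10/7 (y(z) = (⅐)*10 = 10/7)
M(I) = 2*I*(10/7 + I) (M(I) = (I + 10/7)*(I + I) = (10/7 + I)*(2*I) = 2*I*(10/7 + I))
(-1560550 + M(-351))/((-1076723 - 641187) - 2196520) = (-1560550 + (2/7)*(-351)*(10 + 7*(-351)))/((-1076723 - 641187) - 2196520) = (-1560550 + (2/7)*(-351)*(10 - 2457))/(-1717910 - 2196520) = (-1560550 + (2/7)*(-351)*(-2447))/(-3914430) = (-1560550 + 1717794/7)*(-1/3914430) = -9206056/7*(-1/3914430) = 4603028/13700505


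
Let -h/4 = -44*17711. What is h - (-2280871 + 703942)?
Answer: 4694065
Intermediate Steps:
h = 3117136 (h = -(-176)*17711 = -4*(-779284) = 3117136)
h - (-2280871 + 703942) = 3117136 - (-2280871 + 703942) = 3117136 - 1*(-1576929) = 3117136 + 1576929 = 4694065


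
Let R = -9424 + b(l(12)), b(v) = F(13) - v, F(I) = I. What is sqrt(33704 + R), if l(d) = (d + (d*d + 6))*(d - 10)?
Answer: sqrt(23969) ≈ 154.82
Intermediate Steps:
l(d) = (-10 + d)*(6 + d + d**2) (l(d) = (d + (d**2 + 6))*(-10 + d) = (d + (6 + d**2))*(-10 + d) = (6 + d + d**2)*(-10 + d) = (-10 + d)*(6 + d + d**2))
b(v) = 13 - v
R = -9735 (R = -9424 + (13 - (-60 + 12**3 - 9*12**2 - 4*12)) = -9424 + (13 - (-60 + 1728 - 9*144 - 48)) = -9424 + (13 - (-60 + 1728 - 1296 - 48)) = -9424 + (13 - 1*324) = -9424 + (13 - 324) = -9424 - 311 = -9735)
sqrt(33704 + R) = sqrt(33704 - 9735) = sqrt(23969)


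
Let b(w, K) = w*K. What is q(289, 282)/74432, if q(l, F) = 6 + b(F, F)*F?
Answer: 11212887/37216 ≈ 301.29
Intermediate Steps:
b(w, K) = K*w
q(l, F) = 6 + F³ (q(l, F) = 6 + (F*F)*F = 6 + F²*F = 6 + F³)
q(289, 282)/74432 = (6 + 282³)/74432 = (6 + 22425768)*(1/74432) = 22425774*(1/74432) = 11212887/37216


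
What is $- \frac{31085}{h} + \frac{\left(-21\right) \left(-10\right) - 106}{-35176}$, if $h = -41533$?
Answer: $\frac{136140816}{182620601} \approx 0.74548$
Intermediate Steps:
$- \frac{31085}{h} + \frac{\left(-21\right) \left(-10\right) - 106}{-35176} = - \frac{31085}{-41533} + \frac{\left(-21\right) \left(-10\right) - 106}{-35176} = \left(-31085\right) \left(- \frac{1}{41533}\right) + \left(210 - 106\right) \left(- \frac{1}{35176}\right) = \frac{31085}{41533} + 104 \left(- \frac{1}{35176}\right) = \frac{31085}{41533} - \frac{13}{4397} = \frac{136140816}{182620601}$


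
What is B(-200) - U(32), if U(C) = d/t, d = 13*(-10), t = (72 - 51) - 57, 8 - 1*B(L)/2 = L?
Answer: 7423/18 ≈ 412.39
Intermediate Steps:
B(L) = 16 - 2*L
t = -36 (t = 21 - 57 = -36)
d = -130
U(C) = 65/18 (U(C) = -130/(-36) = -130*(-1/36) = 65/18)
B(-200) - U(32) = (16 - 2*(-200)) - 1*65/18 = (16 + 400) - 65/18 = 416 - 65/18 = 7423/18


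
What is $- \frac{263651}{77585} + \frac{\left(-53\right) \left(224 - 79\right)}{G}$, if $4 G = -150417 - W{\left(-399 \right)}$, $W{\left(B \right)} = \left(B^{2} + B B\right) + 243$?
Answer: $- \frac{60641851231}{18196087635} \approx -3.3327$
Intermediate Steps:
$W{\left(B \right)} = 243 + 2 B^{2}$ ($W{\left(B \right)} = \left(B^{2} + B^{2}\right) + 243 = 2 B^{2} + 243 = 243 + 2 B^{2}$)
$G = - \frac{234531}{2}$ ($G = \frac{-150417 - \left(243 + 2 \left(-399\right)^{2}\right)}{4} = \frac{-150417 - \left(243 + 2 \cdot 159201\right)}{4} = \frac{-150417 - \left(243 + 318402\right)}{4} = \frac{-150417 - 318645}{4} = \frac{1}{4} \left(-469062\right) = - \frac{234531}{2} \approx -1.1727 \cdot 10^{5}$)
$- \frac{263651}{77585} + \frac{\left(-53\right) \left(224 - 79\right)}{G} = - \frac{263651}{77585} + \frac{\left(-53\right) \left(224 - 79\right)}{- \frac{234531}{2}} = \left(-263651\right) \frac{1}{77585} + \left(-53\right) 145 \left(- \frac{2}{234531}\right) = - \frac{263651}{77585} - - \frac{15370}{234531} = - \frac{263651}{77585} + \frac{15370}{234531} = - \frac{60641851231}{18196087635}$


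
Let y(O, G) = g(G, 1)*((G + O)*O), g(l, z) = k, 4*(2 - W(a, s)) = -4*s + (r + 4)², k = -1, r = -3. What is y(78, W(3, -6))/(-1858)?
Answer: 11505/3716 ≈ 3.0961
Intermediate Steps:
W(a, s) = 7/4 + s (W(a, s) = 2 - (-4*s + (-3 + 4)²)/4 = 2 - (-4*s + 1²)/4 = 2 - (-4*s + 1)/4 = 2 - (1 - 4*s)/4 = 2 + (-¼ + s) = 7/4 + s)
g(l, z) = -1
y(O, G) = -O*(G + O) (y(O, G) = -(G + O)*O = -O*(G + O))
y(78, W(3, -6))/(-1858) = -1*78*((7/4 - 6) + 78)/(-1858) = -1*78*(-17/4 + 78)*(-1/1858) = -1*78*295/4*(-1/1858) = -11505/2*(-1/1858) = 11505/3716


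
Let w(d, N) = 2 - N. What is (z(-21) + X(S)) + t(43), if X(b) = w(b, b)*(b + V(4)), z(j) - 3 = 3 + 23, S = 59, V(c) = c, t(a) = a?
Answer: -3519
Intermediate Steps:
z(j) = 29 (z(j) = 3 + (3 + 23) = 3 + 26 = 29)
X(b) = (2 - b)*(4 + b) (X(b) = (2 - b)*(b + 4) = (2 - b)*(4 + b))
(z(-21) + X(S)) + t(43) = (29 - (-2 + 59)*(4 + 59)) + 43 = (29 - 1*57*63) + 43 = (29 - 3591) + 43 = -3562 + 43 = -3519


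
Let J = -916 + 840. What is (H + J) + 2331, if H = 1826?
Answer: 4081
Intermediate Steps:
J = -76
(H + J) + 2331 = (1826 - 76) + 2331 = 1750 + 2331 = 4081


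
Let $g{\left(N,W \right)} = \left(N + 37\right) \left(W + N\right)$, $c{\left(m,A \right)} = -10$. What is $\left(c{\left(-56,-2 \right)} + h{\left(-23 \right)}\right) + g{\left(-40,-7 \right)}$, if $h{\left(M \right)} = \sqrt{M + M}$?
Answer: $131 + i \sqrt{46} \approx 131.0 + 6.7823 i$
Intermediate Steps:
$g{\left(N,W \right)} = \left(37 + N\right) \left(N + W\right)$
$h{\left(M \right)} = \sqrt{2} \sqrt{M}$ ($h{\left(M \right)} = \sqrt{2 M} = \sqrt{2} \sqrt{M}$)
$\left(c{\left(-56,-2 \right)} + h{\left(-23 \right)}\right) + g{\left(-40,-7 \right)} = \left(-10 + \sqrt{2} \sqrt{-23}\right) + \left(\left(-40\right)^{2} + 37 \left(-40\right) + 37 \left(-7\right) - -280\right) = \left(-10 + \sqrt{2} i \sqrt{23}\right) + \left(1600 - 1480 - 259 + 280\right) = \left(-10 + i \sqrt{46}\right) + 141 = 131 + i \sqrt{46}$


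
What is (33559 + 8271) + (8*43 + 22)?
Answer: 42196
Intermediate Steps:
(33559 + 8271) + (8*43 + 22) = 41830 + (344 + 22) = 41830 + 366 = 42196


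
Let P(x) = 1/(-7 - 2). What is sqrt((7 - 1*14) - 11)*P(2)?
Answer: -I*sqrt(2)/3 ≈ -0.4714*I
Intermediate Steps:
P(x) = -1/9 (P(x) = 1/(-9) = -1/9)
sqrt((7 - 1*14) - 11)*P(2) = sqrt((7 - 1*14) - 11)*(-1/9) = sqrt((7 - 14) - 11)*(-1/9) = sqrt(-7 - 11)*(-1/9) = sqrt(-18)*(-1/9) = (3*I*sqrt(2))*(-1/9) = -I*sqrt(2)/3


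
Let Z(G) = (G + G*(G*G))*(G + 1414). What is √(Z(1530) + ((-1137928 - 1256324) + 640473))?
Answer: √10544165438541 ≈ 3.2472e+6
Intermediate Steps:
Z(G) = (1414 + G)*(G + G³) (Z(G) = (G + G*G²)*(1414 + G) = (G + G³)*(1414 + G) = (1414 + G)*(G + G³))
√(Z(1530) + ((-1137928 - 1256324) + 640473)) = √(1530*(1414 + 1530 + 1530³ + 1414*1530²) + ((-1137928 - 1256324) + 640473)) = √(1530*(1414 + 1530 + 3581577000 + 1414*2340900) + (-2394252 + 640473)) = √(1530*(1414 + 1530 + 3581577000 + 3310032600) - 1753779) = √(1530*6891612544 - 1753779) = √(10544167192320 - 1753779) = √10544165438541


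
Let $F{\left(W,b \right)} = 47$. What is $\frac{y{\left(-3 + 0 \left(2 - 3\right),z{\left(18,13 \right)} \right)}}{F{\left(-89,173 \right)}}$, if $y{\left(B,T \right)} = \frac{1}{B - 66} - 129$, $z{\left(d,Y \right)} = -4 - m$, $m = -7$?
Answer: $- \frac{8902}{3243} \approx -2.745$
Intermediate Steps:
$z{\left(d,Y \right)} = 3$ ($z{\left(d,Y \right)} = -4 - -7 = -4 + 7 = 3$)
$y{\left(B,T \right)} = -129 + \frac{1}{-66 + B}$ ($y{\left(B,T \right)} = \frac{1}{-66 + B} - 129 = -129 + \frac{1}{-66 + B}$)
$\frac{y{\left(-3 + 0 \left(2 - 3\right),z{\left(18,13 \right)} \right)}}{F{\left(-89,173 \right)}} = \frac{\frac{1}{-66 - \left(3 + 0 \left(2 - 3\right)\right)} \left(8515 - 129 \left(-3 + 0 \left(2 - 3\right)\right)\right)}{47} = \frac{8515 - 129 \left(-3 + 0 \left(-1\right)\right)}{-66 + \left(-3 + 0 \left(-1\right)\right)} \frac{1}{47} = \frac{8515 - 129 \left(-3 + 0\right)}{-66 + \left(-3 + 0\right)} \frac{1}{47} = \frac{8515 - -387}{-66 - 3} \cdot \frac{1}{47} = \frac{8515 + 387}{-69} \cdot \frac{1}{47} = \left(- \frac{1}{69}\right) 8902 \cdot \frac{1}{47} = \left(- \frac{8902}{69}\right) \frac{1}{47} = - \frac{8902}{3243}$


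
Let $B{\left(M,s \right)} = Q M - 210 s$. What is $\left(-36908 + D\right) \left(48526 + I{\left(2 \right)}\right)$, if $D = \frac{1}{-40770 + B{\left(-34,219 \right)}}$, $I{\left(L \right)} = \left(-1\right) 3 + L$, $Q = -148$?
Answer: $- \frac{146371636138125}{81728} \approx -1.791 \cdot 10^{9}$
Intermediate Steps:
$I{\left(L \right)} = -3 + L$
$B{\left(M,s \right)} = - 210 s - 148 M$ ($B{\left(M,s \right)} = - 148 M - 210 s = - 210 s - 148 M$)
$D = - \frac{1}{81728}$ ($D = \frac{1}{-40770 - 40958} = \frac{1}{-81728} = - \frac{1}{81728} \approx -1.2236 \cdot 10^{-5}$)
$\left(-36908 + D\right) \left(48526 + I{\left(2 \right)}\right) = \left(-36908 - \frac{1}{81728}\right) \left(48526 + \left(-3 + 2\right)\right) = - \frac{3016417025 \left(48526 - 1\right)}{81728} = \left(- \frac{3016417025}{81728}\right) 48525 = - \frac{146371636138125}{81728}$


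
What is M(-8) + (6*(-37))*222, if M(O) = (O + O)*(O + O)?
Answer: -49028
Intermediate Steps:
M(O) = 4*O² (M(O) = (2*O)*(2*O) = 4*O²)
M(-8) + (6*(-37))*222 = 4*(-8)² + (6*(-37))*222 = 4*64 - 222*222 = 256 - 49284 = -49028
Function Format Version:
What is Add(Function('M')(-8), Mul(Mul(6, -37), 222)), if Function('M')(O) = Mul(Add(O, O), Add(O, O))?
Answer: -49028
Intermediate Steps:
Function('M')(O) = Mul(4, Pow(O, 2)) (Function('M')(O) = Mul(Mul(2, O), Mul(2, O)) = Mul(4, Pow(O, 2)))
Add(Function('M')(-8), Mul(Mul(6, -37), 222)) = Add(Mul(4, Pow(-8, 2)), Mul(Mul(6, -37), 222)) = Add(Mul(4, 64), Mul(-222, 222)) = Add(256, -49284) = -49028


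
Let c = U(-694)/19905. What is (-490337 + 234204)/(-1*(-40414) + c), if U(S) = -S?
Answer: -5098327365/804441364 ≈ -6.3377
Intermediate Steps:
c = 694/19905 (c = -1*(-694)/19905 = 694*(1/19905) = 694/19905 ≈ 0.034866)
(-490337 + 234204)/(-1*(-40414) + c) = (-490337 + 234204)/(-1*(-40414) + 694/19905) = -256133/(40414 + 694/19905) = -256133/804441364/19905 = -256133*19905/804441364 = -5098327365/804441364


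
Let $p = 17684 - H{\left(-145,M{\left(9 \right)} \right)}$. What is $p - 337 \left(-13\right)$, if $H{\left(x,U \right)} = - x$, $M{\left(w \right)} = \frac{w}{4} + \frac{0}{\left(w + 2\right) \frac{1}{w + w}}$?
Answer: $21920$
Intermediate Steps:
$M{\left(w \right)} = \frac{w}{4}$ ($M{\left(w \right)} = w \frac{1}{4} + \frac{0}{\left(2 + w\right) \frac{1}{2 w}} = \frac{w}{4} + \frac{0}{\left(2 + w\right) \frac{1}{2 w}} = \frac{w}{4} + \frac{0}{\frac{1}{2} \frac{1}{w} \left(2 + w\right)} = \frac{w}{4} + 0 \frac{2 w}{2 + w} = \frac{w}{4} + 0 = \frac{w}{4}$)
$p = 17539$ ($p = 17684 - \left(-1\right) \left(-145\right) = 17684 - 145 = 17539$)
$p - 337 \left(-13\right) = 17539 - 337 \left(-13\right) = 17539 - -4381 = 17539 + 4381 = 21920$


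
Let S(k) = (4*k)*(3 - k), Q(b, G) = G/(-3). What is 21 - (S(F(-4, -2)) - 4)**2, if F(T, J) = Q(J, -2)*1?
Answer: 1301/81 ≈ 16.062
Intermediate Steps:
Q(b, G) = -G/3 (Q(b, G) = G*(-1/3) = -G/3)
F(T, J) = 2/3 (F(T, J) = -1/3*(-2)*1 = (2/3)*1 = 2/3)
S(k) = 4*k*(3 - k)
21 - (S(F(-4, -2)) - 4)**2 = 21 - (4*(2/3)*(3 - 1*2/3) - 4)**2 = 21 - (4*(2/3)*(3 - 2/3) - 4)**2 = 21 - (4*(2/3)*(7/3) - 4)**2 = 21 - (56/9 - 4)**2 = 21 - (20/9)**2 = 21 - 1*400/81 = 21 - 400/81 = 1301/81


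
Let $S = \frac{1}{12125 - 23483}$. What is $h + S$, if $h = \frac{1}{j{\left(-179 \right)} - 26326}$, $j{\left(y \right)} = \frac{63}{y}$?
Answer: $- \frac{6745499}{53523632286} \approx -0.00012603$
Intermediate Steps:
$h = - \frac{179}{4712417}$ ($h = \frac{1}{\frac{63}{-179} - 26326} = \frac{1}{63 \left(- \frac{1}{179}\right) - 26326} = \frac{1}{- \frac{63}{179} - 26326} = \frac{1}{- \frac{4712417}{179}} = - \frac{179}{4712417} \approx -3.7985 \cdot 10^{-5}$)
$S = - \frac{1}{11358}$ ($S = \frac{1}{-11358} = - \frac{1}{11358} \approx -8.8044 \cdot 10^{-5}$)
$h + S = - \frac{179}{4712417} - \frac{1}{11358} = - \frac{6745499}{53523632286}$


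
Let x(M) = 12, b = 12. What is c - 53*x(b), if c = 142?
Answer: -494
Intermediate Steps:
c - 53*x(b) = 142 - 53*12 = 142 - 636 = -494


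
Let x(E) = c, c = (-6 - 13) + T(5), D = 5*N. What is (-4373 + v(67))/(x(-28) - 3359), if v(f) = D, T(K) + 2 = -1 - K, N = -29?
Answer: 2259/1693 ≈ 1.3343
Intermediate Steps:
T(K) = -3 - K (T(K) = -2 + (-1 - K) = -3 - K)
D = -145 (D = 5*(-29) = -145)
v(f) = -145
c = -27 (c = (-6 - 13) + (-3 - 1*5) = -19 + (-3 - 5) = -19 - 8 = -27)
x(E) = -27
(-4373 + v(67))/(x(-28) - 3359) = (-4373 - 145)/(-27 - 3359) = -4518/(-3386) = -4518*(-1/3386) = 2259/1693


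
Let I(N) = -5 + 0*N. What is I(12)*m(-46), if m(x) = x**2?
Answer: -10580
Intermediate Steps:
I(N) = -5 (I(N) = -5 + 0 = -5)
I(12)*m(-46) = -5*(-46)**2 = -5*2116 = -10580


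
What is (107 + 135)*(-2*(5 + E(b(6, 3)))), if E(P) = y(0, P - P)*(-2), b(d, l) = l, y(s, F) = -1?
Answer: -3388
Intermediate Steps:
E(P) = 2 (E(P) = -1*(-2) = 2)
(107 + 135)*(-2*(5 + E(b(6, 3)))) = (107 + 135)*(-2*(5 + 2)) = 242*(-2*7) = 242*(-14) = -3388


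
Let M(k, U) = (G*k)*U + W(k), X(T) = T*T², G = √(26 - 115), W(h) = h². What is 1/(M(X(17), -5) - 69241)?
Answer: 1415784/34078712870977 + 85*I*√89/2004630168881 ≈ 4.1545e-8 + 4.0002e-10*I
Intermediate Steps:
G = I*√89 (G = √(-89) = I*√89 ≈ 9.434*I)
X(T) = T³
M(k, U) = k² + I*U*k*√89 (M(k, U) = ((I*√89)*k)*U + k² = (I*k*√89)*U + k² = I*U*k*√89 + k² = k² + I*U*k*√89)
1/(M(X(17), -5) - 69241) = 1/(17³*(17³ + I*(-5)*√89) - 69241) = 1/(4913*(4913 - 5*I*√89) - 69241) = 1/((24137569 - 24565*I*√89) - 69241) = 1/(24068328 - 24565*I*√89)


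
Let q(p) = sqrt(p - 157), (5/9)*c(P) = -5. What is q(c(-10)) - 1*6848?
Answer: -6848 + I*sqrt(166) ≈ -6848.0 + 12.884*I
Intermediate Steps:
c(P) = -9 (c(P) = (9/5)*(-5) = -9)
q(p) = sqrt(-157 + p)
q(c(-10)) - 1*6848 = sqrt(-157 - 9) - 1*6848 = sqrt(-166) - 6848 = I*sqrt(166) - 6848 = -6848 + I*sqrt(166)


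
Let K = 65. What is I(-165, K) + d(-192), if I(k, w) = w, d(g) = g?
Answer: -127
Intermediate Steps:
I(-165, K) + d(-192) = 65 - 192 = -127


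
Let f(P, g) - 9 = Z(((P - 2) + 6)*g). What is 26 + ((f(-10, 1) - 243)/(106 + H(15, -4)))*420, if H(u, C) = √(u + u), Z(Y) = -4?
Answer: -5152202/5603 + 49980*√30/5603 ≈ -870.69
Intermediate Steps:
f(P, g) = 5 (f(P, g) = 9 - 4 = 5)
H(u, C) = √2*√u (H(u, C) = √(2*u) = √2*√u)
26 + ((f(-10, 1) - 243)/(106 + H(15, -4)))*420 = 26 + ((5 - 243)/(106 + √2*√15))*420 = 26 - 238/(106 + √30)*420 = 26 - 99960/(106 + √30)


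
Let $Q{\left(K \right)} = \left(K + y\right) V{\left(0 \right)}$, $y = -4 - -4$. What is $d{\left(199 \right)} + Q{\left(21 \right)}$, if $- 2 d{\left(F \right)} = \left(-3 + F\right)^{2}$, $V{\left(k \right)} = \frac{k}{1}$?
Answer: $-19208$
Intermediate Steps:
$V{\left(k \right)} = k$ ($V{\left(k \right)} = k 1 = k$)
$y = 0$ ($y = -4 + 4 = 0$)
$Q{\left(K \right)} = 0$ ($Q{\left(K \right)} = \left(K + 0\right) 0 = K 0 = 0$)
$d{\left(F \right)} = - \frac{\left(-3 + F\right)^{2}}{2}$
$d{\left(199 \right)} + Q{\left(21 \right)} = - \frac{\left(-3 + 199\right)^{2}}{2} + 0 = - \frac{196^{2}}{2} + 0 = \left(- \frac{1}{2}\right) 38416 + 0 = -19208 + 0 = -19208$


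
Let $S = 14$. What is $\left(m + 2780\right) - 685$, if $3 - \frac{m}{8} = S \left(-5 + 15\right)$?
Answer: $999$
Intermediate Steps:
$m = -1096$ ($m = 24 - 8 \cdot 14 \left(-5 + 15\right) = 24 - 8 \cdot 14 \cdot 10 = 24 - 1120 = -1096$)
$\left(m + 2780\right) - 685 = \left(-1096 + 2780\right) - 685 = 1684 - 685 = 999$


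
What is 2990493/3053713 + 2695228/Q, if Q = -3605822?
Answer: 1276366334341/5505572758543 ≈ 0.23183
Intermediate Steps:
2990493/3053713 + 2695228/Q = 2990493/3053713 + 2695228/(-3605822) = 2990493*(1/3053713) + 2695228*(-1/3605822) = 2990493/3053713 - 1347614/1802911 = 1276366334341/5505572758543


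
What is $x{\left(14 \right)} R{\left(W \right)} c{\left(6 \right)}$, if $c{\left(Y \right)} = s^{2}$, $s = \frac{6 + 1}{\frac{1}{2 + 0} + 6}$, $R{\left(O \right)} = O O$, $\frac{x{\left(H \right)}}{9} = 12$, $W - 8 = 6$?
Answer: $\frac{4148928}{169} \approx 24550.0$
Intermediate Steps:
$W = 14$ ($W = 8 + 6 = 14$)
$x{\left(H \right)} = 108$ ($x{\left(H \right)} = 9 \cdot 12 = 108$)
$R{\left(O \right)} = O^{2}$
$s = \frac{14}{13}$ ($s = \frac{7}{\frac{1}{2} + 6} = \frac{7}{\frac{13}{2}} = 7 \cdot \frac{2}{13} = \frac{14}{13} \approx 1.0769$)
$c{\left(Y \right)} = \frac{196}{169}$ ($c{\left(Y \right)} = \left(\frac{14}{13}\right)^{2} = \frac{196}{169}$)
$x{\left(14 \right)} R{\left(W \right)} c{\left(6 \right)} = 108 \cdot 14^{2} \cdot \frac{196}{169} = 108 \cdot 196 \cdot \frac{196}{169} = 21168 \cdot \frac{196}{169} = \frac{4148928}{169}$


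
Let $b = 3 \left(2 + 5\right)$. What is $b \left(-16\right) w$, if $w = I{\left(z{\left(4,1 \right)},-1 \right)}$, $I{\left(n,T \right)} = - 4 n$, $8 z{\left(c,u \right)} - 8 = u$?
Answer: $1512$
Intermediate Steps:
$z{\left(c,u \right)} = 1 + \frac{u}{8}$
$b = 21$ ($b = 3 \cdot 7 = 21$)
$w = - \frac{9}{2}$ ($w = - 4 \left(1 + \frac{1}{8} \cdot 1\right) = - 4 \left(1 + \frac{1}{8}\right) = \left(-4\right) \frac{9}{8} = - \frac{9}{2} \approx -4.5$)
$b \left(-16\right) w = 21 \left(-16\right) \left(- \frac{9}{2}\right) = \left(-336\right) \left(- \frac{9}{2}\right) = 1512$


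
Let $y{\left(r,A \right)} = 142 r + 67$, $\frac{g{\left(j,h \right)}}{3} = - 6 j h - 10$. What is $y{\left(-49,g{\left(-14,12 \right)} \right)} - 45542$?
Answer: $-52433$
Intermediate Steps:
$g{\left(j,h \right)} = -30 - 18 h j$ ($g{\left(j,h \right)} = 3 \left(- 6 j h - 10\right) = 3 \left(- 6 h j - 10\right) = 3 \left(-10 - 6 h j\right) = -30 - 18 h j$)
$y{\left(r,A \right)} = 67 + 142 r$
$y{\left(-49,g{\left(-14,12 \right)} \right)} - 45542 = \left(67 + 142 \left(-49\right)\right) - 45542 = \left(67 - 6958\right) - 45542 = -6891 - 45542 = -52433$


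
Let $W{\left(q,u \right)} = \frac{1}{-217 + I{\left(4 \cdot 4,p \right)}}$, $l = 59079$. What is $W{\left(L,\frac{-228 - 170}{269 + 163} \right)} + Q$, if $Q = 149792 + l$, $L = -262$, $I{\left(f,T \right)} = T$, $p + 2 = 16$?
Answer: $\frac{42400812}{203} \approx 2.0887 \cdot 10^{5}$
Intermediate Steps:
$p = 14$ ($p = -2 + 16 = 14$)
$Q = 208871$ ($Q = 149792 + 59079 = 208871$)
$W{\left(q,u \right)} = - \frac{1}{203}$ ($W{\left(q,u \right)} = \frac{1}{-217 + 14} = \frac{1}{-203} = - \frac{1}{203}$)
$W{\left(L,\frac{-228 - 170}{269 + 163} \right)} + Q = - \frac{1}{203} + 208871 = \frac{42400812}{203}$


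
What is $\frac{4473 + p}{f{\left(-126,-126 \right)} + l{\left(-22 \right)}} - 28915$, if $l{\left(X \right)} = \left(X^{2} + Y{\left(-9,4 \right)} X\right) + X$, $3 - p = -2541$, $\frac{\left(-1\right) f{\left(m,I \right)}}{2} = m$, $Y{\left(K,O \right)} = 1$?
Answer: $- \frac{20002163}{692} \approx -28905.0$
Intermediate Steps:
$f{\left(m,I \right)} = - 2 m$
$p = 2544$ ($p = 3 - -2541 = 3 + 2541 = 2544$)
$l{\left(X \right)} = X^{2} + 2 X$ ($l{\left(X \right)} = \left(X^{2} + 1 X\right) + X = \left(X^{2} + X\right) + X = \left(X + X^{2}\right) + X = X^{2} + 2 X$)
$\frac{4473 + p}{f{\left(-126,-126 \right)} + l{\left(-22 \right)}} - 28915 = \frac{4473 + 2544}{\left(-2\right) \left(-126\right) - 22 \left(2 - 22\right)} - 28915 = \frac{7017}{252 - -440} - 28915 = \frac{7017}{252 + 440} - 28915 = \frac{7017}{692} - 28915 = - \frac{20002163}{692}$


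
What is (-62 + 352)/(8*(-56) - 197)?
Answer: -58/129 ≈ -0.44961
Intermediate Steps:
(-62 + 352)/(8*(-56) - 197) = 290/(-448 - 197) = 290/(-645) = 290*(-1/645) = -58/129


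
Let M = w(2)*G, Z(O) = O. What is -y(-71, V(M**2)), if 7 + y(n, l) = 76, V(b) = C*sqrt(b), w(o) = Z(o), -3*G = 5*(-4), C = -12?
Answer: -69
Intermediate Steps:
G = 20/3 (G = -5*(-4)/3 = -1/3*(-20) = 20/3 ≈ 6.6667)
w(o) = o
M = 40/3 (M = 2*(20/3) = 40/3 ≈ 13.333)
V(b) = -12*sqrt(b)
y(n, l) = 69 (y(n, l) = -7 + 76 = 69)
-y(-71, V(M**2)) = -1*69 = -69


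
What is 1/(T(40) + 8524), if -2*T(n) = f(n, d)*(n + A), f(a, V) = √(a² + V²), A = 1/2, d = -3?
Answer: 136384/1151980567 + 324*√1609/1151980567 ≈ 0.00012967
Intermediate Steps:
A = ½ ≈ 0.50000
f(a, V) = √(V² + a²)
T(n) = -√(9 + n²)*(½ + n)/2 (T(n) = -√((-3)² + n²)*(n + ½)/2 = -√(9 + n²)*(½ + n)/2)
1/(T(40) + 8524) = 1/(√(9 + 40²)*(-1 - 2*40)/4 + 8524) = 1/(√(9 + 1600)*(-1 - 80)/4 + 8524) = 1/((¼)*√1609*(-81) + 8524) = 1/(-81*√1609/4 + 8524) = 1/(8524 - 81*√1609/4)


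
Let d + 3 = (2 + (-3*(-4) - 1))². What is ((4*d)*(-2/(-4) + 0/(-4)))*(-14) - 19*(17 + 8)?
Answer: -5123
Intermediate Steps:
d = 166 (d = -3 + (2 + (-3*(-4) - 1))² = -3 + (2 + (12 - 1))² = -3 + (2 + 11)² = -3 + 13² = -3 + 169 = 166)
((4*d)*(-2/(-4) + 0/(-4)))*(-14) - 19*(17 + 8) = ((4*166)*(-2/(-4) + 0/(-4)))*(-14) - 19*(17 + 8) = (664*(-2*(-¼) + 0*(-¼)))*(-14) - 19*25 = (664*(½ + 0))*(-14) - 475 = (664*(½))*(-14) - 475 = 332*(-14) - 475 = -4648 - 475 = -5123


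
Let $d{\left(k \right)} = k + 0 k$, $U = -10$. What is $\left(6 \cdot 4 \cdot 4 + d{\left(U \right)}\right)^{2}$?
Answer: $7396$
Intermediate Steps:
$d{\left(k \right)} = k$ ($d{\left(k \right)} = k + 0 = k$)
$\left(6 \cdot 4 \cdot 4 + d{\left(U \right)}\right)^{2} = \left(6 \cdot 4 \cdot 4 - 10\right)^{2} = \left(24 \cdot 4 - 10\right)^{2} = \left(96 - 10\right)^{2} = 86^{2} = 7396$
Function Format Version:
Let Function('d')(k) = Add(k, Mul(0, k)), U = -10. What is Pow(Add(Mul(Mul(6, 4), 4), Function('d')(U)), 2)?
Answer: 7396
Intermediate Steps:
Function('d')(k) = k (Function('d')(k) = Add(k, 0) = k)
Pow(Add(Mul(Mul(6, 4), 4), Function('d')(U)), 2) = Pow(Add(Mul(Mul(6, 4), 4), -10), 2) = Pow(Add(Mul(24, 4), -10), 2) = Pow(Add(96, -10), 2) = Pow(86, 2) = 7396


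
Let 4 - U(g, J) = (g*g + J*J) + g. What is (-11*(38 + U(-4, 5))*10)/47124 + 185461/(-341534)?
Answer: -101448953/182891457 ≈ -0.55470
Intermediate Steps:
U(g, J) = 4 - g - J² - g² (U(g, J) = 4 - ((g*g + J*J) + g) = 4 - ((g² + J²) + g) = 4 - ((J² + g²) + g) = 4 - (g + J² + g²) = 4 + (-g - J² - g²) = 4 - g - J² - g²)
(-11*(38 + U(-4, 5))*10)/47124 + 185461/(-341534) = (-11*(38 + (4 - 1*(-4) - 1*5² - 1*(-4)²))*10)/47124 + 185461/(-341534) = (-11*(38 + (4 + 4 - 1*25 - 1*16))*10)*(1/47124) + 185461*(-1/341534) = (-11*(38 + (4 + 4 - 25 - 16))*10)*(1/47124) - 185461/341534 = (-11*(38 - 33)*10)*(1/47124) - 185461/341534 = (-11*5*10)*(1/47124) - 185461/341534 = -55*10*(1/47124) - 185461/341534 = -550*1/47124 - 185461/341534 = -25/2142 - 185461/341534 = -101448953/182891457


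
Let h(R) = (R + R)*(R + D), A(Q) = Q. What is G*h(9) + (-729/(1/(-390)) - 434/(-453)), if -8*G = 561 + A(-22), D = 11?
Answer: 117805349/453 ≈ 2.6006e+5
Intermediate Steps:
G = -539/8 (G = -(561 - 22)/8 = -1/8*539 = -539/8 ≈ -67.375)
h(R) = 2*R*(11 + R) (h(R) = (R + R)*(R + 11) = (2*R)*(11 + R) = 2*R*(11 + R))
G*h(9) + (-729/(1/(-390)) - 434/(-453)) = -539*9*(11 + 9)/4 + (-729/(1/(-390)) - 434/(-453)) = -539*9*20/4 + (-729/(-1/390) - 434*(-1/453)) = -539/8*360 + (-729*(-390) + 434/453) = -24255 + (284310 + 434/453) = -24255 + 128792864/453 = 117805349/453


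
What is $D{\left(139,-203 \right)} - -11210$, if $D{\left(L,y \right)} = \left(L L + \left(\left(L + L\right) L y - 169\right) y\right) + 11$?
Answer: $1592463027$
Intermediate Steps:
$D{\left(L,y \right)} = 11 + L^{2} + y \left(-169 + 2 y L^{2}\right)$ ($D{\left(L,y \right)} = \left(L^{2} + \left(2 L L y - 169\right) y\right) + 11 = \left(L^{2} + \left(2 L^{2} y - 169\right) y\right) + 11 = \left(L^{2} + \left(2 y L^{2} - 169\right) y\right) + 11 = \left(L^{2} + \left(-169 + 2 y L^{2}\right) y\right) + 11 = \left(L^{2} + y \left(-169 + 2 y L^{2}\right)\right) + 11 = 11 + L^{2} + y \left(-169 + 2 y L^{2}\right)$)
$D{\left(139,-203 \right)} - -11210 = \left(11 + 139^{2} - -34307 + 2 \cdot 139^{2} \left(-203\right)^{2}\right) - -11210 = \left(11 + 19321 + 34307 + 2 \cdot 19321 \cdot 41209\right) + 11210 = \left(11 + 19321 + 34307 + 1592398178\right) + 11210 = 1592451817 + 11210 = 1592463027$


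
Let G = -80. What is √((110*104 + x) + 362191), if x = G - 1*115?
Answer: 2*√93359 ≈ 611.09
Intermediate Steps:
x = -195 (x = -80 - 1*115 = -80 - 115 = -195)
√((110*104 + x) + 362191) = √((110*104 - 195) + 362191) = √((11440 - 195) + 362191) = √(11245 + 362191) = √373436 = 2*√93359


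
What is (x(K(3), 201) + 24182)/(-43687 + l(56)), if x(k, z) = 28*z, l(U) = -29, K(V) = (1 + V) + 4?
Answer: -14905/21858 ≈ -0.68190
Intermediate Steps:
K(V) = 5 + V
(x(K(3), 201) + 24182)/(-43687 + l(56)) = (28*201 + 24182)/(-43687 - 29) = (5628 + 24182)/(-43716) = 29810*(-1/43716) = -14905/21858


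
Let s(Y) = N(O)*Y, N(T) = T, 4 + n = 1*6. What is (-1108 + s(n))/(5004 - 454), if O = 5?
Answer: -549/2275 ≈ -0.24132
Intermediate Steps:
n = 2 (n = -4 + 1*6 = -4 + 6 = 2)
s(Y) = 5*Y
(-1108 + s(n))/(5004 - 454) = (-1108 + 5*2)/(5004 - 454) = (-1108 + 10)/4550 = -1098*1/4550 = -549/2275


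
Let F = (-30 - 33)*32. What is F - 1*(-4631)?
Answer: 2615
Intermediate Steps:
F = -2016 (F = -63*32 = -2016)
F - 1*(-4631) = -2016 - 1*(-4631) = -2016 + 4631 = 2615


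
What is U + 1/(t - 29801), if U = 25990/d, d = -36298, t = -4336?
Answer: -443628464/619552413 ≈ -0.71605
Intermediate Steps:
U = -12995/18149 (U = 25990/(-36298) = 25990*(-1/36298) = -12995/18149 ≈ -0.71602)
U + 1/(t - 29801) = -12995/18149 + 1/(-4336 - 29801) = -12995/18149 + 1/(-34137) = -12995/18149 - 1/34137 = -443628464/619552413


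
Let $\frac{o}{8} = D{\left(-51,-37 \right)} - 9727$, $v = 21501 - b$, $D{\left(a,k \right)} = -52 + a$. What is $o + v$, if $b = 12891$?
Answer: $-70030$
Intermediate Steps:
$v = 8610$ ($v = 21501 - 12891 = 8610$)
$o = -78640$ ($o = 8 \left(\left(-52 - 51\right) - 9727\right) = 8 \left(-103 - 9727\right) = 8 \left(-9830\right) = -78640$)
$o + v = -78640 + 8610 = -70030$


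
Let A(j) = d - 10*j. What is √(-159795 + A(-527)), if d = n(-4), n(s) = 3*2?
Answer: I*√154519 ≈ 393.09*I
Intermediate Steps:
n(s) = 6
d = 6
A(j) = 6 - 10*j
√(-159795 + A(-527)) = √(-159795 + (6 - 10*(-527))) = √(-159795 + (6 + 5270)) = √(-159795 + 5276) = √(-154519) = I*√154519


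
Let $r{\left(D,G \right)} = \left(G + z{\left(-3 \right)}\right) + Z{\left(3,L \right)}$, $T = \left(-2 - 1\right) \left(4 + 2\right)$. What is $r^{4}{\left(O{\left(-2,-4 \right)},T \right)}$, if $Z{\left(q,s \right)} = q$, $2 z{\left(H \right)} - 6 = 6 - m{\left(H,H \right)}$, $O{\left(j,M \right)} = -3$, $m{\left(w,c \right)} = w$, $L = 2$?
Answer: $\frac{50625}{16} \approx 3164.1$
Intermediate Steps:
$z{\left(H \right)} = 6 - \frac{H}{2}$ ($z{\left(H \right)} = 3 + \frac{6 - H}{2} = 3 - \left(-3 + \frac{H}{2}\right) = 6 - \frac{H}{2}$)
$T = -18$ ($T = \left(-3\right) 6 = -18$)
$r{\left(D,G \right)} = \frac{21}{2} + G$ ($r{\left(D,G \right)} = \left(G + \left(6 - - \frac{3}{2}\right)\right) + 3 = \left(G + \left(6 + \frac{3}{2}\right)\right) + 3 = \left(G + \frac{15}{2}\right) + 3 = \left(\frac{15}{2} + G\right) + 3 = \frac{21}{2} + G$)
$r^{4}{\left(O{\left(-2,-4 \right)},T \right)} = \left(\frac{21}{2} - 18\right)^{4} = \left(- \frac{15}{2}\right)^{4} = \frac{50625}{16}$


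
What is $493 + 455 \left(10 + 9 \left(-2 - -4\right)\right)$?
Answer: $13233$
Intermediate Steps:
$493 + 455 \left(10 + 9 \left(-2 - -4\right)\right) = 493 + 455 \left(10 + 9 \left(-2 + 4\right)\right) = 493 + 455 \left(10 + 9 \cdot 2\right) = 493 + 455 \left(10 + 18\right) = 493 + 455 \cdot 28 = 493 + 12740 = 13233$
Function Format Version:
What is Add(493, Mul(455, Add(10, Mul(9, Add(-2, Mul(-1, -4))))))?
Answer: 13233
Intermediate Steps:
Add(493, Mul(455, Add(10, Mul(9, Add(-2, Mul(-1, -4)))))) = Add(493, Mul(455, Add(10, Mul(9, Add(-2, 4))))) = Add(493, Mul(455, Add(10, Mul(9, 2)))) = Add(493, Mul(455, Add(10, 18))) = Add(493, Mul(455, 28)) = Add(493, 12740) = 13233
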